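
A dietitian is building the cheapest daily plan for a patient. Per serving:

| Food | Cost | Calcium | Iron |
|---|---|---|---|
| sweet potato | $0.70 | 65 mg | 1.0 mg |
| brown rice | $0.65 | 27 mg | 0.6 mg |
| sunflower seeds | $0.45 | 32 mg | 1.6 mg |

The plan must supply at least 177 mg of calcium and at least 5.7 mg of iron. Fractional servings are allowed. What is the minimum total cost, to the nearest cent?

$2.19

This is a tiny linear program; its minimum lies at a vertex of the feasible set. List the vertices and price them.
sweet potato only: max(177/65, 5.7/1.0) = 5.7 servings → $3.99.
brown rice only: max(177/27, 5.7/0.6) = 9.5 servings → $6.17.
sunflower seeds only: max(177/32, 5.7/1.6) = 5.531 servings → $2.49.
sweet potato + brown rice: intersection lies outside the first quadrant.
sweet potato + sunflower seeds with both tight: 1.4 servings and 2.688 servings → $2.19.
brown rice + sunflower seeds with both tight: 4.2 servings and 1.988 servings → $3.62.
Cheapest feasible corner: $2.19.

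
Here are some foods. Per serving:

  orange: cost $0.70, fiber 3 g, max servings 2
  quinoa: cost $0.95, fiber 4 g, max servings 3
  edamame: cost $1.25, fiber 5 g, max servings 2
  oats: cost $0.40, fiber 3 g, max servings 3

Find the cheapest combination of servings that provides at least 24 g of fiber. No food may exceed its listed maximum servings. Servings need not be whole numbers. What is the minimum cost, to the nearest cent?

Cost per g of fiber: oats $0.1333, orange $0.2333, quinoa $0.2375, edamame $0.2500.
Take 3 servings of oats: +9.0 g fiber for $1.20 (total $1.20, still need 15.0 g).
Take 2 servings of orange: +6.0 g fiber for $1.40 (total $2.60, still need 9.0 g).
Take 2.25 servings of quinoa: +9.0 g fiber for $2.14 (total $4.74, still need 0.0 g).
Filling from the cheapest source first is optimal under one linear minimum: $4.74.

$4.74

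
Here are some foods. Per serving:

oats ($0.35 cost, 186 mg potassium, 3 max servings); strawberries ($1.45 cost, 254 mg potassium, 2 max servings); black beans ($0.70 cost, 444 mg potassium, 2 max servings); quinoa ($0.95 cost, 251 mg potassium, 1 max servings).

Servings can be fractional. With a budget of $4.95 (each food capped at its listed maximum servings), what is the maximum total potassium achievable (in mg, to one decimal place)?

1968.5 mg

Potassium per dollar: black beans 634.3, oats 531.4, quinoa 264.2, strawberries 175.2.
Take 2 servings of black beans: spends $1.40, +888.0 mg potassium (running total 888.0 mg).
Take 3 servings of oats: spends $1.05, +558.0 mg potassium (running total 1446.0 mg).
Take 1 serving of quinoa: spends $0.95, +251.0 mg potassium (running total 1697.0 mg).
Take 1.069 servings of strawberries: spends $1.55, +271.5 mg potassium (running total 1968.5 mg).
Greedy by best ratio exhausts the cost allowance optimally: 1968.5 mg.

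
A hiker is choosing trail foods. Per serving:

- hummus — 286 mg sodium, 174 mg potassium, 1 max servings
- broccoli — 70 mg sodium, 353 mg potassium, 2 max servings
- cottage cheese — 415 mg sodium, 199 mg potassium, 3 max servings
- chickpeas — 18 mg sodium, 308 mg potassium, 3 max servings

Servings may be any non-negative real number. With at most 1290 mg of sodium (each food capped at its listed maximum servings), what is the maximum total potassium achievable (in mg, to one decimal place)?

Potassium per mg sodium: chickpeas 17.11, broccoli 5.043, hummus 0.6084, cottage cheese 0.4795.
Take 3 servings of chickpeas: uses 54 mg sodium, +924.0 mg potassium (running total 924.0 mg).
Take 2 servings of broccoli: uses 140 mg sodium, +706.0 mg potassium (running total 1630.0 mg).
Take 1 serving of hummus: uses 286 mg sodium, +174.0 mg potassium (running total 1804.0 mg).
Take 1.952 servings of cottage cheese: uses 810 mg sodium, +388.4 mg potassium (running total 2192.4 mg).
Filling greedily by potassium-per-mg sodium is optimal for one linear limit, giving 2192.4 mg.

2192.4 mg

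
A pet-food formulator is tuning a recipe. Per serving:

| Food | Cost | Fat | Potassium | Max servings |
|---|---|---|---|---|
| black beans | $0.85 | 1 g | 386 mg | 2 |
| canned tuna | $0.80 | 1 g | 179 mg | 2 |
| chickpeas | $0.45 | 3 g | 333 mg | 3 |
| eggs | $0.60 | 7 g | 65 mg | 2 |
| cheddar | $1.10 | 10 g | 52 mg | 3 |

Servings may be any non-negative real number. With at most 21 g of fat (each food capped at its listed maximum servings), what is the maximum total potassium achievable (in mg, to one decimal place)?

2203.3 mg

Potassium per g fat: black beans 386, canned tuna 179, chickpeas 111, eggs 9.286, cheddar 5.2.
Take 2 servings of black beans: uses 2 g fat, +772.0 mg potassium (running total 772.0 mg).
Take 2 servings of canned tuna: uses 2 g fat, +358.0 mg potassium (running total 1130.0 mg).
Take 3 servings of chickpeas: uses 9 g fat, +999.0 mg potassium (running total 2129.0 mg).
Take 1.143 servings of eggs: uses 8 g fat, +74.3 mg potassium (running total 2203.3 mg).
Filling greedily by potassium-per-g fat is optimal for one linear limit, giving 2203.3 mg.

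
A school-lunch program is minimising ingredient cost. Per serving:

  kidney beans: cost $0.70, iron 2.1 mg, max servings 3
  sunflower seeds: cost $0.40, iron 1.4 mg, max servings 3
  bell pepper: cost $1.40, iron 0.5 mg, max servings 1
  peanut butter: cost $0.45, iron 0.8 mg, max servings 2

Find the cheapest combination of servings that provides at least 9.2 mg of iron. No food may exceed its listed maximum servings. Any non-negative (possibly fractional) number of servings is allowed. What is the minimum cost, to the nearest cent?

$2.87

Cost per mg of iron: sunflower seeds $0.2857, kidney beans $0.3333, peanut butter $0.5625, bell pepper $2.8000.
Take 3 servings of sunflower seeds: +4.2 mg iron for $1.20 (total $1.20, still need 5.0 mg).
Take 2.381 servings of kidney beans: +5.0 mg iron for $1.67 (total $2.87, still need 0.0 mg).
Filling from the cheapest source first is optimal under one linear minimum: $2.87.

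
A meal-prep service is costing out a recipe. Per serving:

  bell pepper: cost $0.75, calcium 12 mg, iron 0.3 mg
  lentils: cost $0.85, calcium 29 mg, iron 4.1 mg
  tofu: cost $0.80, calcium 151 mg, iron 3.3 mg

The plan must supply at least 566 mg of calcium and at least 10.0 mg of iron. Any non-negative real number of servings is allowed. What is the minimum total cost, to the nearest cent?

For a min-cost LP with two ≥-constraints, a basic feasible solution has at most two positive variables.
bell pepper only: max(566/12, 10.0/0.3) = 47.17 servings → $35.38.
lentils only: max(566/29, 10.0/4.1) = 19.52 servings → $16.59.
tofu only: max(566/151, 10.0/3.3) = 3.748 servings → $3.00.
bell pepper + lentils with both targets exact would need a negative amount; discard.
bell pepper + tofu with both targets exact would need a negative amount; discard.
lentils + tofu with both targets exact would need a negative amount; discard.
The minimum over all feasible corners is $3.00.

$3.00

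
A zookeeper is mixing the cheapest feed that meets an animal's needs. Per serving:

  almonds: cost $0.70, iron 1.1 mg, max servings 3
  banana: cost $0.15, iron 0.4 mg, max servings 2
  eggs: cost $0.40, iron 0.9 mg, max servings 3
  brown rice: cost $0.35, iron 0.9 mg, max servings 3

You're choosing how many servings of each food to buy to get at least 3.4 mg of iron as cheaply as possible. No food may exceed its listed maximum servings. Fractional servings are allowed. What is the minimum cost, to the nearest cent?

Cost per mg of iron: banana $0.3750, brown rice $0.3889, eggs $0.4444, almonds $0.6364.
Take 2 servings of banana: +0.8 mg iron for $0.30 (total $0.30, still need 2.6 mg).
Take 2.889 servings of brown rice: +2.6 mg iron for $1.01 (total $1.31, still need 0.0 mg).
Greedy by cheapest-per-mg is optimal for a single linear constraint, so the minimum cost is $1.31.

$1.31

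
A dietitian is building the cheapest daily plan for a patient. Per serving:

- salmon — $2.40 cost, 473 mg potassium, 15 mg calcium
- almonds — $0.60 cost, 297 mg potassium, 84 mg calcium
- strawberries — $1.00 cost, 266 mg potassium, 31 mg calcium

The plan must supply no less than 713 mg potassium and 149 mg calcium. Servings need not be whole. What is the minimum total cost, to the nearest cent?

$1.44

salmon only: max(713/473, 149/15) = 9.933 servings → $23.84.
almonds only: max(713/297, 149/84) = 2.401 servings → $1.44.
strawberries only: max(713/266, 149/31) = 4.806 servings → $4.81.
salmon + almonds with both tight: 0.4433 servings and 1.695 servings → $2.08.
salmon + strawberries: intersection lies outside the first quadrant.
almonds + strawberries with both tight: 1.334 servings and 1.19 servings → $1.99.
Cheapest feasible corner: $1.44.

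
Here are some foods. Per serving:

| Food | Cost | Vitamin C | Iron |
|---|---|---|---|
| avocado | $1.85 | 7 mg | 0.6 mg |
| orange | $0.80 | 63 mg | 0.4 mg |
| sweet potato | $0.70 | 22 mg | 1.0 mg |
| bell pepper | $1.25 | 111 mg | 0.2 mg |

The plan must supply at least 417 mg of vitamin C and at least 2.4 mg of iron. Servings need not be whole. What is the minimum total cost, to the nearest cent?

Compare the cost at each extreme point of the feasible region.
avocado only: max(417/7, 2.4/0.6) = 59.57 servings → $110.21.
orange only: max(417/63, 2.4/0.4) = 6.619 servings → $5.30.
sweet potato only: max(417/22, 2.4/1.0) = 18.95 servings → $13.27.
bell pepper only: max(417/111, 2.4/0.2) = 12 servings → $15.00.
avocado + orange: intersection lies outside the first quadrant.
avocado + sweet potato with both targets exact would need a negative amount; discard.
avocado + bell pepper with both tight: 2.807 servings and 3.58 servings → $9.67.
orange + sweet potato with both targets exact would need a negative amount; discard.
orange + bell pepper with both tight: 5.755 servings and 0.4906 servings → $5.22.
sweet potato + bell pepper with both tight: 1.717 servings and 3.417 servings → $5.47.
Cheapest feasible corner: $5.22.

$5.22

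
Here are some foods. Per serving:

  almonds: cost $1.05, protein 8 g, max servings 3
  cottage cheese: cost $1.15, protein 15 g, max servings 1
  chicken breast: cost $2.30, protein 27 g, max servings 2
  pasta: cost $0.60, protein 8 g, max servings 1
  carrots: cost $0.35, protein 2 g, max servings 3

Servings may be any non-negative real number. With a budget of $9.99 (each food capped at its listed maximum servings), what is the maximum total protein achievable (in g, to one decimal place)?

Protein per dollar: pasta 13.33, cottage cheese 13.04, chicken breast 11.74, almonds 7.619, carrots 5.714.
Take 1 serving of pasta: spends $0.60, +8.0 g protein (running total 8.0 g).
Take 1 serving of cottage cheese: spends $1.15, +15.0 g protein (running total 23.0 g).
Take 2 servings of chicken breast: spends $4.60, +54.0 g protein (running total 77.0 g).
Take 3 servings of almonds: spends $3.15, +24.0 g protein (running total 101.0 g).
Take 1.4 servings of carrots: spends $0.49, +2.8 g protein (running total 103.8 g).
Greedy by best ratio exhausts the cost allowance optimally: 103.8 g.

103.8 g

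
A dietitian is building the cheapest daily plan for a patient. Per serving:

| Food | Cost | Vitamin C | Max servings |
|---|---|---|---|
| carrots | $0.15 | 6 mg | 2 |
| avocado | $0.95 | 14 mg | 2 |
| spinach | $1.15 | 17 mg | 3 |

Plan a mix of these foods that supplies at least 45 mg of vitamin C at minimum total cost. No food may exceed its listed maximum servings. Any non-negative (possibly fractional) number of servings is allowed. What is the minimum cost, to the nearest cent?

$2.53

Cost per mg of vitamin C: carrots $0.0250, spinach $0.0676, avocado $0.0679.
Take 2 servings of carrots: +12.0 mg vitamin C for $0.30 (total $0.30, still need 33.0 mg).
Take 1.941 servings of spinach: +33.0 mg vitamin C for $2.23 (total $2.53, still need 0.0 mg).
Greedy by cheapest-per-mg is optimal for a single linear constraint, so the minimum cost is $2.53.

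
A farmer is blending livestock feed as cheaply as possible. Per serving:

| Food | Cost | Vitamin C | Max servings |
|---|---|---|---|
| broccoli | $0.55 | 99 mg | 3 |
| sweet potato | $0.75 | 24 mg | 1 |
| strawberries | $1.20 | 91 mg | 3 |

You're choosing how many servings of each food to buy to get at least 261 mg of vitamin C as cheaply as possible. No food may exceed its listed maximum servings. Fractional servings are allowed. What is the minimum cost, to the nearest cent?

Cost per mg of vitamin C: broccoli $0.0056, strawberries $0.0132, sweet potato $0.0312.
Take 2.636 servings of broccoli: +261.0 mg vitamin C for $1.45 (total $1.45, still need 0.0 mg).
Filling from the cheapest source first is optimal under one linear minimum: $1.45.

$1.45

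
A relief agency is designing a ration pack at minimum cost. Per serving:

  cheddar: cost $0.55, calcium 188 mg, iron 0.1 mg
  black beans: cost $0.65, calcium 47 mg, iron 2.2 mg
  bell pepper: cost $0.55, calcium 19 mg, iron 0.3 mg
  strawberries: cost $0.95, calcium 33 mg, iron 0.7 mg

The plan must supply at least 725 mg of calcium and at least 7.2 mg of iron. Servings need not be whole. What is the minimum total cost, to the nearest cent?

With two linear requirements the optimum uses one or two foods; enumerate the corners.
cheddar only: max(725/188, 7.2/0.1) = 72 servings → $39.60.
black beans only: max(725/47, 7.2/2.2) = 15.43 servings → $10.03.
bell pepper only: max(725/19, 7.2/0.3) = 38.16 servings → $20.99.
strawberries only: max(725/33, 7.2/0.7) = 21.97 servings → $20.87.
cheddar + black beans with both tight: 3.073 servings and 3.133 servings → $3.73.
cheddar + bell pepper with both tight: 1.481 servings and 23.51 servings → $13.74.
cheddar + strawberries with both tight: 2.104 servings and 9.985 servings → $10.64.
black beans + bell pepper: the both-tight solution has a negative serving — not a feasible corner.
black beans + strawberries: the both-tight solution has a negative serving — not a feasible corner.
bell pepper + strawberries: the both-tight solution has a negative serving — not a feasible corner.
The minimum over all feasible corners is $3.73.

$3.73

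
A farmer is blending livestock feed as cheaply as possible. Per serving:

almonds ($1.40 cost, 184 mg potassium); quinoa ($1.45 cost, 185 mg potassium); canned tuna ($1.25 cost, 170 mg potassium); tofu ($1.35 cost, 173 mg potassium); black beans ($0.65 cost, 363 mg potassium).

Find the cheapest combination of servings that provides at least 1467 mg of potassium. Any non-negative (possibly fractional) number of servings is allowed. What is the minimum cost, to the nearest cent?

Cost per mg of potassium: black beans $0.0018, canned tuna $0.0074, almonds $0.0076, tofu $0.0078, quinoa $0.0078.
With no serving limits, use only black beans: 1467 mg / 363 mg = 4.041 servings × $0.65 = $2.63.

$2.63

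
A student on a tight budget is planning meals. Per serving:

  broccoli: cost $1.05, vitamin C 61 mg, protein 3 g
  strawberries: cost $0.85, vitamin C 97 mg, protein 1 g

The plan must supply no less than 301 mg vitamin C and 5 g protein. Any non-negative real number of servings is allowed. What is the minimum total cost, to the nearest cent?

The cheapest plan sits at a corner of the feasible region — with two constraints it uses at most two foods.
broccoli only: max(301/61, 5/3) = 4.934 servings → $5.18.
strawberries only: max(301/97, 5/1) = 5 servings → $4.25.
broccoli + strawberries with both tight: 0.8 servings and 2.6 servings → $3.05.
Cheapest feasible corner: $3.05.

$3.05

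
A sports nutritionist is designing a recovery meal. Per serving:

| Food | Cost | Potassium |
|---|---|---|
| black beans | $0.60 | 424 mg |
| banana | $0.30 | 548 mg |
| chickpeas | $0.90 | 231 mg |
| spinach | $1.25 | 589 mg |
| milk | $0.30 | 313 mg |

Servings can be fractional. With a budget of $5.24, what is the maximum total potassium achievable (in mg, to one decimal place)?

9571.7 mg

Potassium per dollar: banana 1827, milk 1043, black beans 706.7, spinach 471.2, chickpeas 256.7.
With no serving limits, spend the whole cost allowance on banana: $5.24 / $0.30 × 548 mg = 9571.7 mg.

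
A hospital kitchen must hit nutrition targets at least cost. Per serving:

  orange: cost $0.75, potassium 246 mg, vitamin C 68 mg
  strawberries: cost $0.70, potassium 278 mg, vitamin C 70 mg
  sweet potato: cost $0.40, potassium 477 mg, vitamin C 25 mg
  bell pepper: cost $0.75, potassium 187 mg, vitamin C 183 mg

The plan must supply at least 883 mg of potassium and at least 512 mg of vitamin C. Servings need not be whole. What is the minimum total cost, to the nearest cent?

With two linear requirements the optimum uses one or two foods; enumerate the corners.
orange only: max(883/246, 512/68) = 7.529 servings → $5.65.
strawberries only: max(883/278, 512/70) = 7.314 servings → $5.12.
sweet potato only: max(883/477, 512/25) = 20.48 servings → $8.19.
bell pepper only: max(883/187, 512/183) = 4.722 servings → $3.54.
orange + strawberries with both targets exact would need a negative amount; discard.
orange + sweet potato with both targets exact would need a negative amount; discard.
orange + bell pepper with both tight: 2.038 servings and 2.04 servings → $3.06.
strawberries + sweet potato: the both-tight solution has a negative serving — not a feasible corner.
strawberries + bell pepper with both tight: 1.743 servings and 2.131 servings → $2.82.
sweet potato + bell pepper with both tight: 0.797 servings and 2.689 servings → $2.34.
The minimum over all feasible corners is $2.34.

$2.34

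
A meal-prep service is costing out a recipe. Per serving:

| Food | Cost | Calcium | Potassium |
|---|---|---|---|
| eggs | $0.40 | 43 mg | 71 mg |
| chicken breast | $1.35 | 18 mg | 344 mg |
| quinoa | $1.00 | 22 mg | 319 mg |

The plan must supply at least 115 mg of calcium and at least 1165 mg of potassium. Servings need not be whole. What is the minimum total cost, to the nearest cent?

This is a tiny linear program; its minimum lies at a vertex of the feasible set. List the vertices and price them.
eggs only: max(115/43, 1165/71) = 16.41 servings → $6.56.
chicken breast only: max(115/18, 1165/344) = 6.389 servings → $8.62.
quinoa only: max(115/22, 1165/319) = 5.227 servings → $5.23.
eggs + chicken breast with both tight: 1.376 servings and 3.103 servings → $4.74.
eggs + quinoa with both tight: 0.9095 servings and 3.45 servings → $3.81.
chicken breast + quinoa with both targets exact would need a negative amount; discard.
Cheapest feasible corner: $3.81.

$3.81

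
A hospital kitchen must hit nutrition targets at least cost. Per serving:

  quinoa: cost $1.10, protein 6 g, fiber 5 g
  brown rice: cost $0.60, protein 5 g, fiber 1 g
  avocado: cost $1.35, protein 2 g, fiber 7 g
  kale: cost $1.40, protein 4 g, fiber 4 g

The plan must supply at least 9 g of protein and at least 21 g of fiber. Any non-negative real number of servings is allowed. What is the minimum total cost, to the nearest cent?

quinoa only: max(9/6, 21/5) = 4.2 servings → $4.62.
brown rice only: max(9/5, 21/1) = 21 servings → $12.60.
avocado only: max(9/2, 21/7) = 4.5 servings → $6.08.
kale only: max(9/4, 21/4) = 5.25 servings → $7.35.
quinoa + brown rice with both targets exact would need a negative amount; discard.
quinoa + avocado with both tight: 0.6562 servings and 2.531 servings → $4.14.
quinoa + kale with both targets exact would need a negative amount; discard.
brown rice + avocado with both tight: 0.6364 servings and 2.909 servings → $4.31.
brown rice + kale: the both-tight solution has a negative serving — not a feasible corner.
avocado + kale with both tight: 2.4 servings and 1.05 servings → $4.71.
So the least-cost plan costs $4.14.

$4.14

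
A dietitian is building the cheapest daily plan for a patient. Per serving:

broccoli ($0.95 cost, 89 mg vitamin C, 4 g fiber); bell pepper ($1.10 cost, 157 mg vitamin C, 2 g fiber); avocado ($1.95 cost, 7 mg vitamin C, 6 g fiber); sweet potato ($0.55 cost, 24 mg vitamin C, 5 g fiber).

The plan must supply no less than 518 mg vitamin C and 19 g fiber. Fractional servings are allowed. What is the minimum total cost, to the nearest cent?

broccoli only: max(518/89, 19/4) = 5.82 servings → $5.53.
bell pepper only: max(518/157, 19/2) = 9.5 servings → $10.45.
avocado only: max(518/7, 19/6) = 74 servings → $144.30.
sweet potato only: max(518/24, 19/5) = 21.58 servings → $11.87.
broccoli + bell pepper with both tight: 4.327 servings and 0.8467 servings → $5.04.
broccoli + avocado with both targets exact would need a negative amount; discard.
broccoli + sweet potato: the both-tight solution has a negative serving — not a feasible corner.
bell pepper + avocado with both tight: 3.206 servings and 2.098 servings → $7.62.
bell pepper + sweet potato with both tight: 2.896 servings and 2.642 servings → $4.64.
avocado + sweet potato: the both-tight solution has a negative serving — not a feasible corner.
Cheapest feasible corner: $4.64.

$4.64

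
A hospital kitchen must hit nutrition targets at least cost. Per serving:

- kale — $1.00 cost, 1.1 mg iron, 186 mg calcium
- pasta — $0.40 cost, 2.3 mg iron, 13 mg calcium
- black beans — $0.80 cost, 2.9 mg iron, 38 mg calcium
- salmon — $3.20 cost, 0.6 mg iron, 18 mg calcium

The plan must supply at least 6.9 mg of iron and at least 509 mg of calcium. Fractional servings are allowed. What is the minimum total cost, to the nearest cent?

$3.31

Minimising a linear cost over {iron ≥ 6.9, calcium ≥ 509, servings ≥ 0} — the optimum is at a vertex, using one or two foods.
kale only: max(6.9/1.1, 509/186) = 6.273 servings → $6.27.
pasta only: max(6.9/2.3, 509/13) = 39.15 servings → $15.66.
black beans only: max(6.9/2.9, 509/38) = 13.39 servings → $10.72.
salmon only: max(6.9/0.6, 509/18) = 28.28 servings → $90.49.
kale + pasta with both tight: 2.614 servings and 1.75 servings → $3.31.
kale + black beans with both tight: 2.44 servings and 1.454 servings → $3.60.
kale + salmon with both tight: 1.974 servings and 7.881 servings → $27.19.
pasta + black beans with both targets exact would need a negative amount; discard.
pasta + salmon: the both-tight solution has a negative serving — not a feasible corner.
black beans + salmon with both targets exact would need a negative amount; discard.
Cheapest feasible corner: $3.31.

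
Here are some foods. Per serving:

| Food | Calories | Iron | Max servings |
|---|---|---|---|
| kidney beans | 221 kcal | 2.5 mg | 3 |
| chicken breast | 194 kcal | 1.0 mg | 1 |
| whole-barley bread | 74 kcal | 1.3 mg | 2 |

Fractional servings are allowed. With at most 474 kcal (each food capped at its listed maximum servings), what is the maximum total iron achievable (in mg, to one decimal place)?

6.3 mg

Iron per kcal: whole-barley bread 0.01757, kidney beans 0.01131, chicken breast 0.005155.
Take 2 servings of whole-barley bread: uses 148 kcal, +2.6 mg iron (running total 2.6 mg).
Take 1.475 servings of kidney beans: uses 326 kcal, +3.7 mg iron (running total 6.3 mg).
Greedy by best ratio exhausts the calories allowance optimally: 6.3 mg.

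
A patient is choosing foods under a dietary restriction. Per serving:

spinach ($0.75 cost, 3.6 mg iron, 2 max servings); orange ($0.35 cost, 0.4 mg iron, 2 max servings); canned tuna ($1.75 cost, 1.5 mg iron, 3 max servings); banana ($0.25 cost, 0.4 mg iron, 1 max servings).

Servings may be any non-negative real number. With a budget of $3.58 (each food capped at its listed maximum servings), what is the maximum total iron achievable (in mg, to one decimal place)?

9.4 mg

Iron per dollar: spinach 4.8, banana 1.6, orange 1.143, canned tuna 0.8571.
Take 2 servings of spinach: spends $1.50, +7.2 mg iron (running total 7.2 mg).
Take 1 serving of banana: spends $0.25, +0.4 mg iron (running total 7.6 mg).
Take 2 servings of orange: spends $0.70, +0.8 mg iron (running total 8.4 mg).
Take 0.6457 servings of canned tuna: spends $1.13, +1.0 mg iron (running total 9.4 mg).
Filling greedily by iron-per-dollar is optimal for one linear limit, giving 9.4 mg.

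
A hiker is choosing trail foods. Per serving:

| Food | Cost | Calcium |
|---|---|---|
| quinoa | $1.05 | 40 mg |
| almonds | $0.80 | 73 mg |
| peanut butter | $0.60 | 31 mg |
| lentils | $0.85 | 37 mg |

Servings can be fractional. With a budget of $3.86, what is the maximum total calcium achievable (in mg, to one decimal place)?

Calcium per dollar: almonds 91.25, peanut butter 51.67, lentils 43.53, quinoa 38.1.
With no serving limits, spend the whole cost allowance on almonds: $3.86 / $0.80 × 73 mg = 352.2 mg.

352.2 mg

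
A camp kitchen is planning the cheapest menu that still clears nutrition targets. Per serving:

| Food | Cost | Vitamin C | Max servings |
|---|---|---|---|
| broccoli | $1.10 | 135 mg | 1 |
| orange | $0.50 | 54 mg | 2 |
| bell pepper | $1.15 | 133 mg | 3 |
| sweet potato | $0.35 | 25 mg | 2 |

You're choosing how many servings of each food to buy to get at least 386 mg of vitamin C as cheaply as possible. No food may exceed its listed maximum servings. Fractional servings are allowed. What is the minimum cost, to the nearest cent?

Cost per mg of vitamin C: broccoli $0.0081, bell pepper $0.0086, orange $0.0093, sweet potato $0.0140.
Take 1 serving of broccoli: +135.0 mg vitamin C for $1.10 (total $1.10, still need 251.0 mg).
Take 1.887 servings of bell pepper: +251.0 mg vitamin C for $2.17 (total $3.27, still need 0.0 mg).
Greedy by cheapest-per-mg is optimal for a single linear constraint, so the minimum cost is $3.27.

$3.27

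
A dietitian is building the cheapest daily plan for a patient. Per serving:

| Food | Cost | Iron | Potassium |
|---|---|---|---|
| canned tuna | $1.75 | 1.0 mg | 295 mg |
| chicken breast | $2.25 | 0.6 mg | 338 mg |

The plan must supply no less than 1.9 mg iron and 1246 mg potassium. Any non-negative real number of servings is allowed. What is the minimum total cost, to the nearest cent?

At the optimum either one food covers both requirements or two foods hit both targets exactly; no other combination can be cheaper.
canned tuna only: max(1.9/1.0, 1246/295) = 4.224 servings → $7.39.
chicken breast only: max(1.9/0.6, 1246/338) = 3.686 servings → $8.29.
canned tuna + chicken breast: the both-tight solution has a negative serving — not a feasible corner.
So the least-cost plan costs $7.39.

$7.39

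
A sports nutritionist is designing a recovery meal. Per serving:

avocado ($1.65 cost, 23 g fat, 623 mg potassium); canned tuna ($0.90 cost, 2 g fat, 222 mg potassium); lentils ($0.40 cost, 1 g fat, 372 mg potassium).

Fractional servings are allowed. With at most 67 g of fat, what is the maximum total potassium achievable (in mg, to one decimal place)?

24924.0 mg

Potassium per g fat: lentils 372, canned tuna 111, avocado 27.09.
With no serving limits, spend the whole fat allowance on lentils: 67 g / 1 g × 372 mg = 24924.0 mg.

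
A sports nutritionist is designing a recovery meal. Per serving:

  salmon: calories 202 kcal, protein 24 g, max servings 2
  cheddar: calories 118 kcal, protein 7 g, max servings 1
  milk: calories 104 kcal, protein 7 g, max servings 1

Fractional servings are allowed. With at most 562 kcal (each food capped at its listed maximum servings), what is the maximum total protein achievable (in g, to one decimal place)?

58.2 g

Protein per kcal: salmon 0.1188, milk 0.06731, cheddar 0.05932.
Take 2 servings of salmon: uses 404 kcal, +48.0 g protein (running total 48.0 g).
Take 1 serving of milk: uses 104 kcal, +7.0 g protein (running total 55.0 g).
Take 0.4576 servings of cheddar: uses 54 kcal, +3.2 g protein (running total 58.2 g).
Filling greedily by protein-per-kcal is optimal for one linear limit, giving 58.2 g.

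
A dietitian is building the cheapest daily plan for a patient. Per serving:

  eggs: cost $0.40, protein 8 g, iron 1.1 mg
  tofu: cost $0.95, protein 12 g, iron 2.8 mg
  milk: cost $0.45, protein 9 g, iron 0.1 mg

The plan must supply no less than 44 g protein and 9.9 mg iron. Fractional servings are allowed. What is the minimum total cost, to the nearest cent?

An LP optimum is at a vertex; with two nutrient constraints at most two foods are used. Check each candidate.
eggs only: max(44/8, 9.9/1.1) = 9 servings → $3.60.
tofu only: max(44/12, 9.9/2.8) = 3.667 servings → $3.48.
milk only: max(44/9, 9.9/0.1) = 99 servings → $44.55.
eggs + tofu with both tight: 0.4783 servings and 3.348 servings → $3.37.
eggs + milk: the both-tight solution has a negative serving — not a feasible corner.
tofu + milk with both tight: 3.529 servings and 0.1833 servings → $3.44.
Cheapest feasible corner: $3.37.

$3.37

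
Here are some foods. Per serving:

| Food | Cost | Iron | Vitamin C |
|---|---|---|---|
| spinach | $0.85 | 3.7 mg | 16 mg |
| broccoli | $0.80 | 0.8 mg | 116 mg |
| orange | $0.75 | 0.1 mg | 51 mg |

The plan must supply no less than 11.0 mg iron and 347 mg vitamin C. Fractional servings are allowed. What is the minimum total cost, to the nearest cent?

$4.17

A basic optimal solution has at most two foods positive. Try each food alone and each pair with both targets met exactly.
spinach only: max(11.0/3.7, 347/16) = 21.69 servings → $18.43.
broccoli only: max(11.0/0.8, 347/116) = 13.75 servings → $11.00.
orange only: max(11.0/0.1, 347/51) = 110 servings → $82.50.
spinach + broccoli with both tight: 2.398 servings and 2.661 servings → $4.17.
spinach + orange with both tight: 2.813 servings and 5.921 servings → $6.83.
broccoli + orange: the both-tight solution has a negative serving — not a feasible corner.
So the least-cost plan costs $4.17.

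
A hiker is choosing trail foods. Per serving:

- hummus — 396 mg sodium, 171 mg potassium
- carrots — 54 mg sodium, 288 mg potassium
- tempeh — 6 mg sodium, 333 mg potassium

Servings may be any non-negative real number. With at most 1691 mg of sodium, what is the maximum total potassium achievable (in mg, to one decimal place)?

Potassium per mg sodium: tempeh 55.5, carrots 5.333, hummus 0.4318.
With no serving limits, spend the whole sodium allowance on tempeh: 1691 mg / 6 mg × 333 mg = 93850.5 mg.

93850.5 mg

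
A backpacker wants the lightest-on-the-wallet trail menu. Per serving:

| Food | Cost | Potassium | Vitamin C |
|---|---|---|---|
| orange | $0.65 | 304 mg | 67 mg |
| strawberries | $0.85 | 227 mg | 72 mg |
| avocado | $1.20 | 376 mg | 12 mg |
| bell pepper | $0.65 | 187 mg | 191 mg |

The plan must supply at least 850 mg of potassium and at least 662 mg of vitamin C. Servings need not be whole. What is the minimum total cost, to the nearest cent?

$2.61

A basic optimal solution has at most two foods positive. Try each food alone and each pair with both targets met exactly.
orange only: max(850/304, 662/67) = 9.881 servings → $6.42.
strawberries only: max(850/227, 662/72) = 9.194 servings → $7.82.
avocado only: max(850/376, 662/12) = 55.17 servings → $66.20.
bell pepper only: max(850/187, 662/191) = 4.545 servings → $2.95.
orange + strawberries: the both-tight solution has a negative serving — not a feasible corner.
orange + avocado: intersection lies outside the first quadrant.
orange + bell pepper with both tight: 0.8467 servings and 3.169 servings → $2.61.
strawberries + avocado: intersection lies outside the first quadrant.
strawberries + bell pepper with both tight: 1.29 servings and 2.98 servings → $3.03.
avocado + bell pepper with both tight: 0.5542 servings and 3.431 servings → $2.90.
So the least-cost plan costs $2.61.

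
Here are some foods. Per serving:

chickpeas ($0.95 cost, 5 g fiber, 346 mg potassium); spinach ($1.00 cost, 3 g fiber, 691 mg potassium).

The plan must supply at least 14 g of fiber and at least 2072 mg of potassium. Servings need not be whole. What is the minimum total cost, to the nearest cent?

The cheapest plan sits at a corner of the feasible region — with two constraints it uses at most two foods.
chickpeas only: max(14/5, 2072/346) = 5.988 servings → $5.69.
spinach only: max(14/3, 2072/691) = 4.667 servings → $4.67.
chickpeas + spinach with both tight: 1.431 servings and 2.282 servings → $3.64.
Cheapest feasible corner: $3.64.

$3.64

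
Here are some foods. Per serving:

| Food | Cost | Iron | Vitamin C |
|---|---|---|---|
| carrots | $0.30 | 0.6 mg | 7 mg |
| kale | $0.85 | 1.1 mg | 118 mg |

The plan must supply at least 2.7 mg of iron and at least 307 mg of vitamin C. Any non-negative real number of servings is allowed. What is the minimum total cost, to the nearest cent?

This is a tiny linear program; its minimum lies at a vertex of the feasible set. List the vertices and price them.
carrots only: max(2.7/0.6, 307/7) = 43.86 servings → $13.16.
kale only: max(2.7/1.1, 307/118) = 2.602 servings → $2.21.
carrots + kale: the both-tight solution has a negative serving — not a feasible corner.
So the least-cost plan costs $2.21.

$2.21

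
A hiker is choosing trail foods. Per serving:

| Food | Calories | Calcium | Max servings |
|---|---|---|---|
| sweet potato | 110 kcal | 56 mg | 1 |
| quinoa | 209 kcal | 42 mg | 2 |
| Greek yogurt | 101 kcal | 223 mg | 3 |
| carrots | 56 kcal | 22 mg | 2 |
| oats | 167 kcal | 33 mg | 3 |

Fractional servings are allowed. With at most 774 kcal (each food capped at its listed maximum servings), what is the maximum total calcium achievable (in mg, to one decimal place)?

819.0 mg

Calcium per kcal: Greek yogurt 2.208, sweet potato 0.5091, carrots 0.3929, quinoa 0.201, oats 0.1976.
Take 3 servings of Greek yogurt: uses 303 kcal, +669.0 mg calcium (running total 669.0 mg).
Take 1 serving of sweet potato: uses 110 kcal, +56.0 mg calcium (running total 725.0 mg).
Take 2 servings of carrots: uses 112 kcal, +44.0 mg calcium (running total 769.0 mg).
Take 1.191 servings of quinoa: uses 249 kcal, +50.0 mg calcium (running total 819.0 mg).
Greedy by best ratio exhausts the calories allowance optimally: 819.0 mg.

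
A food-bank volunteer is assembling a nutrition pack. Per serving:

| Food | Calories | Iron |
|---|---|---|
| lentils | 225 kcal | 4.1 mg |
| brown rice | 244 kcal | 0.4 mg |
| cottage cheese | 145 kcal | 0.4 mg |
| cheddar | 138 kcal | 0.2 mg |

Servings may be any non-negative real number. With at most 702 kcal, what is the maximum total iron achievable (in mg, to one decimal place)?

12.8 mg

Iron per kcal: lentils 0.01822, cottage cheese 0.002759, brown rice 0.001639, cheddar 0.001449.
With no serving limits, spend the whole calories allowance on lentils: 702 kcal / 225 kcal × 4.1 mg = 12.8 mg.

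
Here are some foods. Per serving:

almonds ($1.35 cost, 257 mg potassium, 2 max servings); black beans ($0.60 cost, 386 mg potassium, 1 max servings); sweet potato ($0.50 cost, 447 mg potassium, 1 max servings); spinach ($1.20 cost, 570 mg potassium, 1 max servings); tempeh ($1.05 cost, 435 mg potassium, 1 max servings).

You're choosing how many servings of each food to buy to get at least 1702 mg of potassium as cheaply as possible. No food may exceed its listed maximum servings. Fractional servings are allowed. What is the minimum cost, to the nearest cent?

$3.02

Cost per mg of potassium: sweet potato $0.0011, black beans $0.0016, spinach $0.0021, tempeh $0.0024, almonds $0.0053.
Take 1 serving of sweet potato: +447.0 mg potassium for $0.50 (total $0.50, still need 1255.0 mg).
Take 1 serving of black beans: +386.0 mg potassium for $0.60 (total $1.10, still need 869.0 mg).
Take 1 serving of spinach: +570.0 mg potassium for $1.20 (total $2.30, still need 299.0 mg).
Take 0.6874 servings of tempeh: +299.0 mg potassium for $0.72 (total $3.02, still need 0.0 mg).
Filling from the cheapest source first is optimal under one linear minimum: $3.02.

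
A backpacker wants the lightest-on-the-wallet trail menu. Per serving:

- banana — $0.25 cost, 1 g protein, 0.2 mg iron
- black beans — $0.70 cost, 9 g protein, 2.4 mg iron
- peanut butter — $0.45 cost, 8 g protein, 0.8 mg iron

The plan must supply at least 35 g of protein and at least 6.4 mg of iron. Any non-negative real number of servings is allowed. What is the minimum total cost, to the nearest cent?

For a min-cost LP with two ≥-constraints, a basic feasible solution has at most two positive variables.
banana only: max(35/1, 6.4/0.2) = 35 servings → $8.75.
black beans only: max(35/9, 6.4/2.4) = 3.889 servings → $2.72.
peanut butter only: max(35/8, 6.4/0.8) = 8 servings → $3.60.
banana + black beans: intersection lies outside the first quadrant.
banana + peanut butter with both tight: 29 servings and 0.75 servings → $7.59.
black beans + peanut butter with both tight: 1.933 servings and 2.2 servings → $2.34.
So the least-cost plan costs $2.34.

$2.34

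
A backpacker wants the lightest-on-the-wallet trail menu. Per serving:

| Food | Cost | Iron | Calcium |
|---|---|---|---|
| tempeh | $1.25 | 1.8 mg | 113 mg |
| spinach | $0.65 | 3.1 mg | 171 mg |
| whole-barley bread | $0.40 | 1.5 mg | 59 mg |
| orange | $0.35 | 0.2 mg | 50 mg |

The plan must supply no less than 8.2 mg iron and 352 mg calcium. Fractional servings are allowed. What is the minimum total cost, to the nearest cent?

$1.72

This is a tiny linear program; its minimum lies at a vertex of the feasible set. List the vertices and price them.
tempeh only: max(8.2/1.8, 352/113) = 4.556 servings → $5.69.
spinach only: max(8.2/3.1, 352/171) = 2.645 servings → $1.72.
whole-barley bread only: max(8.2/1.5, 352/59) = 5.966 servings → $2.39.
orange only: max(8.2/0.2, 352/50) = 41 servings → $14.35.
tempeh + spinach with both targets exact would need a negative amount; discard.
tempeh + whole-barley bread with both tight: 0.6983 servings and 4.629 servings → $2.72.
tempeh + orange with both targets exact would need a negative amount; discard.
spinach + whole-barley bread with both tight: 0.6005 servings and 4.226 servings → $2.08.
spinach + orange: intersection lies outside the first quadrant.
whole-barley bread + orange with both tight: 5.373 servings and 0.6994 servings → $2.39.
Cheapest feasible corner: $1.72.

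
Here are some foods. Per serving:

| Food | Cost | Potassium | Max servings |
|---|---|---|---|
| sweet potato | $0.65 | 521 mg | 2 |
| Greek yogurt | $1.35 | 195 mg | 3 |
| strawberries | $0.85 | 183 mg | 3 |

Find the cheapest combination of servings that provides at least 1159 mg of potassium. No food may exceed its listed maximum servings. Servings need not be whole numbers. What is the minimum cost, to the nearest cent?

$1.84

Cost per mg of potassium: sweet potato $0.0012, strawberries $0.0046, Greek yogurt $0.0069.
Take 2 servings of sweet potato: +1042.0 mg potassium for $1.30 (total $1.30, still need 117.0 mg).
Take 0.6393 servings of strawberries: +117.0 mg potassium for $0.54 (total $1.84, still need 0.0 mg).
Filling from the cheapest source first is optimal under one linear minimum: $1.84.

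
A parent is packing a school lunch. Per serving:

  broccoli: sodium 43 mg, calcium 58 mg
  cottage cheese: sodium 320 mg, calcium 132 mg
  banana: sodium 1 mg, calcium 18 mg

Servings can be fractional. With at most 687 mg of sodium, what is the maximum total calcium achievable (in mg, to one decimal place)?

Calcium per mg sodium: banana 18, broccoli 1.349, cottage cheese 0.4125.
With no serving limits, spend the whole sodium allowance on banana: 687 mg / 1 mg × 18 mg = 12366.0 mg.

12366.0 mg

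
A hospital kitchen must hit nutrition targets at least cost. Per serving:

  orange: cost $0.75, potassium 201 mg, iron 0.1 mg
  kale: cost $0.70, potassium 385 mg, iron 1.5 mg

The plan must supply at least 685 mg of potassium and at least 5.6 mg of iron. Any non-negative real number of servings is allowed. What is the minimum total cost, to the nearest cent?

For a min-cost LP with two ≥-constraints, a basic feasible solution has at most two positive variables.
orange only: max(685/201, 5.6/0.1) = 56 servings → $42.00.
kale only: max(685/385, 5.6/1.5) = 3.733 servings → $2.61.
orange + kale: the both-tight solution has a negative serving — not a feasible corner.
The minimum over all feasible corners is $2.61.

$2.61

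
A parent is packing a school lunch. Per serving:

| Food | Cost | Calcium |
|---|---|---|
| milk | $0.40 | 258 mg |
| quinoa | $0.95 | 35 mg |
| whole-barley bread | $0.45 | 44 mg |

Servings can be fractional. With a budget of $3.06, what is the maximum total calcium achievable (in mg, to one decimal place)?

Calcium per dollar: milk 645, whole-barley bread 97.78, quinoa 36.84.
With no serving limits, spend the whole cost allowance on milk: $3.06 / $0.40 × 258 mg = 1973.7 mg.

1973.7 mg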